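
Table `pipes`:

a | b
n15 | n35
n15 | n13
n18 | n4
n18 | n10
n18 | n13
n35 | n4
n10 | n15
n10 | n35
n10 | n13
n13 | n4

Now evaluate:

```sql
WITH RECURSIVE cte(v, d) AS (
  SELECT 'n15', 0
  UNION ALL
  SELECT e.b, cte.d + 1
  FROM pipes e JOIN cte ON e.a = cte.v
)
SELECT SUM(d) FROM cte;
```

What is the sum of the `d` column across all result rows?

6

Base: (n15, d=0).
Iteration 1: edges from {n15} -> (n13, d=1), (n35, d=1).
Iteration 2: edges from {n13,n35} -> (n4, d=2) x2. [UNION ALL keeps all 2 new rows, including repeats]
Iteration 3: no outgoing edges from {n4}; recursion stops.
SUM(d) = 0 + 1 + 1 + 2 + 2 = 6.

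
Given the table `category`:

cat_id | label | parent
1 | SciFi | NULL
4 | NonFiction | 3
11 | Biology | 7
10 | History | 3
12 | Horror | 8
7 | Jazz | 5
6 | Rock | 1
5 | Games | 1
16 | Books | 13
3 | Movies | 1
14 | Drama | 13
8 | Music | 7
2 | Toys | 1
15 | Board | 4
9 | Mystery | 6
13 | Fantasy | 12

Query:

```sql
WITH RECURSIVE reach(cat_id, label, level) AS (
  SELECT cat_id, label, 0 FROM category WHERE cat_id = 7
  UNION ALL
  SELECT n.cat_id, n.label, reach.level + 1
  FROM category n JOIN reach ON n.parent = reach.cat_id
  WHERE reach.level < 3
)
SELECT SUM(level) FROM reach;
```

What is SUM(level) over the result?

Base: cat_id=7 (Jazz) at level 0.
Iteration 1: rows with parent in {7} -> Music (id 8, level 1), Biology (id 11, level 1).
Iteration 2: rows with parent in {8,11} -> Horror (id 12, level 2).
Iteration 3: rows with parent in {12} -> Fantasy (id 13, level 3).
Iteration 4: level < 3 fails for all current rows; recursion stops.
SUM(level) = 0 + 1 + 1 + 2 + 3 = 7.

7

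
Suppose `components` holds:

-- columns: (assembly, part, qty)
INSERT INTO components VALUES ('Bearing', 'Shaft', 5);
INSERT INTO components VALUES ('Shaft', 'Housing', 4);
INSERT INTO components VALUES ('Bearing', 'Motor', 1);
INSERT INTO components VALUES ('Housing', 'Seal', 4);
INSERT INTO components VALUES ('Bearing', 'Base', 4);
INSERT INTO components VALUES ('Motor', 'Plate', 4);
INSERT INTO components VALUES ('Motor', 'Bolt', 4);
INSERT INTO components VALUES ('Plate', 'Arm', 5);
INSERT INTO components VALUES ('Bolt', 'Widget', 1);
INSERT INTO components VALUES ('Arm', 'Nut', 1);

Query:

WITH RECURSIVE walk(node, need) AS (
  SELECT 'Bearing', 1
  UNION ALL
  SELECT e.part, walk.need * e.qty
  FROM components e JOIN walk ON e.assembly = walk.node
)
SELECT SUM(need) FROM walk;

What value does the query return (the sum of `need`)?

163

Base: (Bearing, need=1).
Iteration 1: components of {Bearing} -> Base = 1*4 = 4, Motor = 1*1 = 1, Shaft = 1*5 = 5.
Iteration 2: components of {Base,Motor,Shaft} -> Bolt = 1*4 = 4, Housing = 5*4 = 20, Plate = 1*4 = 4.
Iteration 3: components of {Bolt,Housing,Plate} -> Arm = 4*5 = 20, Seal = 20*4 = 80, Widget = 4*1 = 4.
Iteration 4: components of {Arm,Seal,Widget} -> Nut = 20*1 = 20.
Iteration 5: no further components; recursion stops.
SUM(need) = 1 + 5 + 1 + 4 + 20 + 4 + 4 + 80 + 20 + 4 + 20 = 163.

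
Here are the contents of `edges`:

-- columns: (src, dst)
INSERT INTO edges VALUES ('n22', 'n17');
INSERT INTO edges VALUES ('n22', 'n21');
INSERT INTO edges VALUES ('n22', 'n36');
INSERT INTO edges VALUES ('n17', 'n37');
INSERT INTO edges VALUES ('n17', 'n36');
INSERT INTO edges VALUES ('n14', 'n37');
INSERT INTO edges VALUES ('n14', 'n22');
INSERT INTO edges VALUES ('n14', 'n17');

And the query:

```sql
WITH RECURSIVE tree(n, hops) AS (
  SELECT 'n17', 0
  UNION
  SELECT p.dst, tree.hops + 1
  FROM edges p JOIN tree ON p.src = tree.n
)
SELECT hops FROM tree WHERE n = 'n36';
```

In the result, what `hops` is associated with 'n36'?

1

Base: (n17, hops=0).
Iteration 1: edges from {n17} -> (n36, hops=1), (n37, hops=1).
Iteration 2: no outgoing edges from {n36,n37}; recursion stops.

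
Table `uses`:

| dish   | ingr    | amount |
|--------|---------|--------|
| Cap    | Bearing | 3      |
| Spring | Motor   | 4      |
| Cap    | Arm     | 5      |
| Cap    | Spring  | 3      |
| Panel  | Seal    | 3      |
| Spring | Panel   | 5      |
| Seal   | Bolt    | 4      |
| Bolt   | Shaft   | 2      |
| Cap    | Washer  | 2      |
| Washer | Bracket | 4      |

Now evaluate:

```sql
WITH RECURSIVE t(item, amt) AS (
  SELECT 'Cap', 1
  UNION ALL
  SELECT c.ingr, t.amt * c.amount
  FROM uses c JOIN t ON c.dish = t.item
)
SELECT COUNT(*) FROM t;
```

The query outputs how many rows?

11

Base: (Cap, amt=1).
Iteration 1: components of {Cap} -> Arm = 1*5 = 5, Bearing = 1*3 = 3, Spring = 1*3 = 3, Washer = 1*2 = 2.
Iteration 2: components of {Arm,Bearing,Spring,Washer} -> Bracket = 2*4 = 8, Motor = 3*4 = 12, Panel = 3*5 = 15.
Iteration 3: components of {Bracket,Motor,Panel} -> Seal = 15*3 = 45.
Iteration 4: components of {Seal} -> Bolt = 45*4 = 180.
Iteration 5: components of {Bolt} -> Shaft = 180*2 = 360.
Iteration 6: no further components; recursion stops.
Total rows emitted: 11.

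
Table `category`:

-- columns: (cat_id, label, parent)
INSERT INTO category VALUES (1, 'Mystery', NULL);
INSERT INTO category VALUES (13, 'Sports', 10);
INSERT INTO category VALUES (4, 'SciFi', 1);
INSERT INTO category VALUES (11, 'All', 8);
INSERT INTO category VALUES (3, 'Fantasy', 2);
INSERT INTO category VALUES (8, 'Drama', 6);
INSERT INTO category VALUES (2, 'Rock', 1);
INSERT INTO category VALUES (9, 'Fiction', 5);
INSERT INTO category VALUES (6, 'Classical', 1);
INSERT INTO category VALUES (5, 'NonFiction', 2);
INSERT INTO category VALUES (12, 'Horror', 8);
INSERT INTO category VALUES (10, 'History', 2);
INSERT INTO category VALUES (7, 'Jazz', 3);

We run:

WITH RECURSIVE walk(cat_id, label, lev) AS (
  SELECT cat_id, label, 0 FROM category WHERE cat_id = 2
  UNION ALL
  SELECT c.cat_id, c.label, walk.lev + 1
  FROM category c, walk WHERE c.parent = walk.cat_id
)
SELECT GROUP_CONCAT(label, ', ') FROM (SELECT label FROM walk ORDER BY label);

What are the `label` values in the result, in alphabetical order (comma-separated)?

Base: cat_id=2 (Rock) at lev 0.
Iteration 1: rows with parent in {2} -> Fantasy (id 3, lev 1), NonFiction (id 5, lev 1), History (id 10, lev 1).
Iteration 2: rows with parent in {3,5,10} -> Jazz (id 7, lev 2), Fiction (id 9, lev 2), Sports (id 13, lev 2).
Iteration 3: no rows with parent in {7,9,13}; recursion stops.

Fantasy, Fiction, History, Jazz, NonFiction, Rock, Sports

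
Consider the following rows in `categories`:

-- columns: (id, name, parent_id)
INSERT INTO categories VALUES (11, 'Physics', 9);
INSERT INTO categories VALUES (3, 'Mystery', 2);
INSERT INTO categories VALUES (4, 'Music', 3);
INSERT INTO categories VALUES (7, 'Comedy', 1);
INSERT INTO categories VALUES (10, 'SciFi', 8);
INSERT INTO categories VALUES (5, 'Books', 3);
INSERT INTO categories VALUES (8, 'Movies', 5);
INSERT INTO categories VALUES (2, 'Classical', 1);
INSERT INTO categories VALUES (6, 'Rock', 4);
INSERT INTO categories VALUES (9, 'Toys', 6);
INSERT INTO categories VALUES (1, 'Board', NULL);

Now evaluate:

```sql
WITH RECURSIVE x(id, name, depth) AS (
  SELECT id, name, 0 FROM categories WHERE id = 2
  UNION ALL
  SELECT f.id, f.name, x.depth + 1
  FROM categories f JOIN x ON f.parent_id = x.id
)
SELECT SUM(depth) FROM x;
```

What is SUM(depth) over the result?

Base: id=2 (Classical) at depth 0.
Iteration 1: rows with parent_id in {2} -> Mystery (id 3, depth 1).
Iteration 2: rows with parent_id in {3} -> Music (id 4, depth 2), Books (id 5, depth 2).
Iteration 3: rows with parent_id in {4,5} -> Rock (id 6, depth 3), Movies (id 8, depth 3).
Iteration 4: rows with parent_id in {6,8} -> Toys (id 9, depth 4), SciFi (id 10, depth 4).
Iteration 5: rows with parent_id in {9,10} -> Physics (id 11, depth 5).
Iteration 6: no rows with parent_id in {11}; recursion stops.
SUM(depth) = 0 + 1 + 2 + 2 + 3 + 3 + 4 + 4 + 5 = 24.

24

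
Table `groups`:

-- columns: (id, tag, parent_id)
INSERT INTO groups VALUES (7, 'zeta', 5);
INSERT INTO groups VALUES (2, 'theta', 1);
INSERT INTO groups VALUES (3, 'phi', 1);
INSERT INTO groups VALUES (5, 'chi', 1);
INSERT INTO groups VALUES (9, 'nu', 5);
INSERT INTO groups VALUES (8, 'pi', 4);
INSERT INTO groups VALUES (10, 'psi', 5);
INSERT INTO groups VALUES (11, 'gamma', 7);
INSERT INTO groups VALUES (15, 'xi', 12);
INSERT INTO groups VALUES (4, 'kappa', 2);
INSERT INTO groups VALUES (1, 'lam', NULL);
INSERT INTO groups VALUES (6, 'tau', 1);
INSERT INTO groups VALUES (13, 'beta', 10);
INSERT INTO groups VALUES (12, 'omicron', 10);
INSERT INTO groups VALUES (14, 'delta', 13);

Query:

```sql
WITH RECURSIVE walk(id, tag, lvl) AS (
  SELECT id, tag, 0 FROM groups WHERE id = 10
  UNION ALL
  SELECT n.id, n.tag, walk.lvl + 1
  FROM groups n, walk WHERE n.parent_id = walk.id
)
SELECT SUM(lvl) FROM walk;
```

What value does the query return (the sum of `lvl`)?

6

Base: id=10 (psi) at lvl 0.
Iteration 1: rows with parent_id in {10} -> omicron (id 12, lvl 1), beta (id 13, lvl 1).
Iteration 2: rows with parent_id in {12,13} -> delta (id 14, lvl 2), xi (id 15, lvl 2).
Iteration 3: no rows with parent_id in {14,15}; recursion stops.
SUM(lvl) = 0 + 1 + 1 + 2 + 2 = 6.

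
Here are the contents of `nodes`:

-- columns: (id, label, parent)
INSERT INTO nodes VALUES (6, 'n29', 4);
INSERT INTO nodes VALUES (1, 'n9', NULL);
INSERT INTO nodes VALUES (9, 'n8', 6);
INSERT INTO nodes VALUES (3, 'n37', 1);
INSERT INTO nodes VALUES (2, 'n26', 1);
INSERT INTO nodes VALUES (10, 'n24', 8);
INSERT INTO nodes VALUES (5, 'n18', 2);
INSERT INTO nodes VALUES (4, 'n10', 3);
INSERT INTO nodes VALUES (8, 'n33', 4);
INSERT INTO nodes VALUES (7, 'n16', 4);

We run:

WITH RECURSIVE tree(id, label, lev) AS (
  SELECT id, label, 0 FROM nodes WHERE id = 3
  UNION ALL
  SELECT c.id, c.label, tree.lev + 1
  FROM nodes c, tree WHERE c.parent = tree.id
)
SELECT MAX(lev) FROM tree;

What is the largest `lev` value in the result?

3

Base: id=3 (n37) at lev 0.
Iteration 1: rows with parent in {3} -> n10 (id 4, lev 1).
Iteration 2: rows with parent in {4} -> n29 (id 6, lev 2), n16 (id 7, lev 2), n33 (id 8, lev 2).
Iteration 3: rows with parent in {6,7,8} -> n8 (id 9, lev 3), n24 (id 10, lev 3).
Iteration 4: no rows with parent in {9,10}; recursion stops.
lev values: 0, 1, 2, 2, 2, 3, 3; the maximum is 3.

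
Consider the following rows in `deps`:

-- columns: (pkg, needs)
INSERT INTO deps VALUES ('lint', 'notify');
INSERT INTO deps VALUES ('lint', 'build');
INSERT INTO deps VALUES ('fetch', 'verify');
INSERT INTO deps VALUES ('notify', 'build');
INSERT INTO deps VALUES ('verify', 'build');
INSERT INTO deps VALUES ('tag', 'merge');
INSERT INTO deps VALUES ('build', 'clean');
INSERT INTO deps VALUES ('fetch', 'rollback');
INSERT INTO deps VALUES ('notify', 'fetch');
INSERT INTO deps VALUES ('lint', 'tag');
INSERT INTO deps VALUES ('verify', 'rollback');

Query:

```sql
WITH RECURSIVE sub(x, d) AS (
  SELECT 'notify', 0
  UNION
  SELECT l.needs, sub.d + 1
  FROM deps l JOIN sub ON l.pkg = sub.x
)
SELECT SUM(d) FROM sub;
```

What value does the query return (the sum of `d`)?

18

Base: (notify, d=0).
Iteration 1: edges from {notify} -> (build, d=1), (fetch, d=1).
Iteration 2: edges from {build,fetch} -> (clean, d=2), (rollback, d=2), (verify, d=2).
Iteration 3: edges from {clean,rollback,verify} -> (build, d=3), (rollback, d=3).
Iteration 4: edges from {build,rollback} -> (clean, d=4).
Iteration 5: no outgoing edges from {clean}; recursion stops.
SUM(d) = 0 + 1 + 1 + 2 + 2 + 2 + 3 + 3 + 4 = 18.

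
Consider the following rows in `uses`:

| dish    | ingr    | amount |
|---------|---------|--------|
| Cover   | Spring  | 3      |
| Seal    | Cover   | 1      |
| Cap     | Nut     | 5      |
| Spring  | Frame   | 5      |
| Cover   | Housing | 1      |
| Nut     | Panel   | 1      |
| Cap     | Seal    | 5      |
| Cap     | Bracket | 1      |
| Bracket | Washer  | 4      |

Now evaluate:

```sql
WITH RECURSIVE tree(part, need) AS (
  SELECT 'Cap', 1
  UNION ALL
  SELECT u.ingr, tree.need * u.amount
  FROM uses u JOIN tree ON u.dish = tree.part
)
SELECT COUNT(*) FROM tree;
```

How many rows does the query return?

10

Base: (Cap, need=1).
Iteration 1: components of {Cap} -> Bracket = 1*1 = 1, Nut = 1*5 = 5, Seal = 1*5 = 5.
Iteration 2: components of {Bracket,Nut,Seal} -> Cover = 5*1 = 5, Panel = 5*1 = 5, Washer = 1*4 = 4.
Iteration 3: components of {Cover,Panel,Washer} -> Housing = 5*1 = 5, Spring = 5*3 = 15.
Iteration 4: components of {Housing,Spring} -> Frame = 15*5 = 75.
Iteration 5: no further components; recursion stops.
Total rows emitted: 10.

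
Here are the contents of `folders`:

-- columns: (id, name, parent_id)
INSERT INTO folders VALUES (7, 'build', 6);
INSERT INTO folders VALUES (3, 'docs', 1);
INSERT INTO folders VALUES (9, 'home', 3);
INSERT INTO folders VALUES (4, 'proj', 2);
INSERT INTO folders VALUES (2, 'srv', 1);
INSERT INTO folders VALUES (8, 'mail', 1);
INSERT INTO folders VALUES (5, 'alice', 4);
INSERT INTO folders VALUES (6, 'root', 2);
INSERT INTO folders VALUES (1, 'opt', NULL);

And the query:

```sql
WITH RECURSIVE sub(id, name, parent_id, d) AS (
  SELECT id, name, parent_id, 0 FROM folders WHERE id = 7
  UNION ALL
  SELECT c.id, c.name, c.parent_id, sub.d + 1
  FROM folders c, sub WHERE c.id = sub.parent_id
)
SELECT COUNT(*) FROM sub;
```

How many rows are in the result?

Base: id=7 (build), parent_id=6, d 0.
Iteration 1: join on id=6 -> root (id 6, parent_id=2, d 1).
Iteration 2: join on id=2 -> srv (id 2, parent_id=1, d 2).
Iteration 3: join on id=1 -> opt (id 1, parent_id=NULL, d 3).
Iteration 4: parent_id is NULL; no match; recursion stops.
Total rows emitted: 4.

4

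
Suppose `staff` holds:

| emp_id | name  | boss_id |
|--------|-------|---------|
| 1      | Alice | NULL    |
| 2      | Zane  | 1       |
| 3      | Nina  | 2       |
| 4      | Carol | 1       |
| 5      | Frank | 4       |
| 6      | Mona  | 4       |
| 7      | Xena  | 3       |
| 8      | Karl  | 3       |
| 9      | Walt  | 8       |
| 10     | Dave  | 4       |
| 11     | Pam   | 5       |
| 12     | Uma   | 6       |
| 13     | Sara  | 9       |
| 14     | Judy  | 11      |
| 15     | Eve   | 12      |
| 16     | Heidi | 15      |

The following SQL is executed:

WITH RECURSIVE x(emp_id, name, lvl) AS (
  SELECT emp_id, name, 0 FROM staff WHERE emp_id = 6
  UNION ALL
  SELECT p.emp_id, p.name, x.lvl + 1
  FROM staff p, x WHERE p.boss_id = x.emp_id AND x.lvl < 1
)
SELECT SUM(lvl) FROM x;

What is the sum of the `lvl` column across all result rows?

1

Base: emp_id=6 (Mona) at lvl 0.
Iteration 1: rows with boss_id in {6} -> Uma (id 12, lvl 1).
Iteration 2: lvl < 1 fails for all current rows; recursion stops.
SUM(lvl) = 0 + 1 = 1.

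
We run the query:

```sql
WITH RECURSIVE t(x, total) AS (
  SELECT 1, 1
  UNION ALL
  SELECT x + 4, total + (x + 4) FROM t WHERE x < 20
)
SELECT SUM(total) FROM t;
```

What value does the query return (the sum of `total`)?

161

Base: x=1, total=1.
Iteration 1: 1 < 20 holds -> x = 1 + 4 = 5, total = 1 + 5 = 6.
Iteration 2: 5 < 20 holds -> x = 5 + 4 = 9, total = 6 + 9 = 15.
Iteration 3: 9 < 20 holds -> x = 9 + 4 = 13, total = 15 + 13 = 28.
Iteration 4: 13 < 20 holds -> x = 13 + 4 = 17, total = 28 + 17 = 45.
Iteration 5: 17 < 20 holds -> x = 17 + 4 = 21, total = 45 + 21 = 66.
Iteration 6: 21 < 20 fails; recursion stops.
SUM(total) = 1 + 6 + 15 + 28 + 45 + 66 = 161.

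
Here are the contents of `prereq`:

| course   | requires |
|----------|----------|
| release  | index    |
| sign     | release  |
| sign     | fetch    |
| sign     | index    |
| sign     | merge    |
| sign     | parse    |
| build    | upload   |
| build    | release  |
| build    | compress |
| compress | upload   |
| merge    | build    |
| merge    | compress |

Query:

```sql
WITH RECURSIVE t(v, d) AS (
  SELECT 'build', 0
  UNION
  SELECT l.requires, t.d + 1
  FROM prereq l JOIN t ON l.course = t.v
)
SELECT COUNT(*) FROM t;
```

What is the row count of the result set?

Base: (build, d=0).
Iteration 1: edges from {build} -> (compress, d=1), (release, d=1), (upload, d=1).
Iteration 2: edges from {compress,release,upload} -> (index, d=2), (upload, d=2).
Iteration 3: no outgoing edges from {index,upload}; recursion stops.
Total rows emitted: 6.

6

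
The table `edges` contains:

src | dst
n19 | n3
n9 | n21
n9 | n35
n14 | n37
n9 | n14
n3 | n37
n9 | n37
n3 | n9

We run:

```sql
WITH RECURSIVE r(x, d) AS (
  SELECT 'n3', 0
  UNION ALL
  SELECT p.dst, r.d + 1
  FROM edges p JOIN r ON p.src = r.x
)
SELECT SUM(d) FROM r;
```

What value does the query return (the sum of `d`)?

13

Base: (n3, d=0).
Iteration 1: edges from {n3} -> (n37, d=1), (n9, d=1).
Iteration 2: edges from {n37,n9} -> (n14, d=2), (n21, d=2), (n35, d=2), (n37, d=2).
Iteration 3: edges from {n14,n21,n35,n37} -> (n37, d=3).
Iteration 4: no outgoing edges from {n37}; recursion stops.
SUM(d) = 0 + 1 + 1 + 2 + 2 + 2 + 2 + 3 = 13.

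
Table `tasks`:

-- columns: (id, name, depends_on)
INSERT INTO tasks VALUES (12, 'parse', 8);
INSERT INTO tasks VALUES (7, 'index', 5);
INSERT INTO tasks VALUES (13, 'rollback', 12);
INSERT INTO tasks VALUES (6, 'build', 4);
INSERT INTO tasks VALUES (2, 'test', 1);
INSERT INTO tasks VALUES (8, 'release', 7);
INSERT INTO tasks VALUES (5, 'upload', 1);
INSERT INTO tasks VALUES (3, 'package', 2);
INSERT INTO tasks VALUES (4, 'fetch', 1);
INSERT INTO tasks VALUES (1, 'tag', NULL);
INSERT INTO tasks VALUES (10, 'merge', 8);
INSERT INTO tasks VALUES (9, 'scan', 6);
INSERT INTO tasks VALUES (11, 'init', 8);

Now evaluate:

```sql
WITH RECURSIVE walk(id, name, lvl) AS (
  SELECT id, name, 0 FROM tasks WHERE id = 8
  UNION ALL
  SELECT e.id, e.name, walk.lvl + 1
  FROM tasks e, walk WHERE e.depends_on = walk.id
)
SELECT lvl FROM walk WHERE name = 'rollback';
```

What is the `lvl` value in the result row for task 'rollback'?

2

Base: id=8 (release) at lvl 0.
Iteration 1: rows with depends_on in {8} -> merge (id 10, lvl 1), init (id 11, lvl 1), parse (id 12, lvl 1).
Iteration 2: rows with depends_on in {10,11,12} -> rollback (id 13, lvl 2).
Iteration 3: no rows with depends_on in {13}; recursion stops.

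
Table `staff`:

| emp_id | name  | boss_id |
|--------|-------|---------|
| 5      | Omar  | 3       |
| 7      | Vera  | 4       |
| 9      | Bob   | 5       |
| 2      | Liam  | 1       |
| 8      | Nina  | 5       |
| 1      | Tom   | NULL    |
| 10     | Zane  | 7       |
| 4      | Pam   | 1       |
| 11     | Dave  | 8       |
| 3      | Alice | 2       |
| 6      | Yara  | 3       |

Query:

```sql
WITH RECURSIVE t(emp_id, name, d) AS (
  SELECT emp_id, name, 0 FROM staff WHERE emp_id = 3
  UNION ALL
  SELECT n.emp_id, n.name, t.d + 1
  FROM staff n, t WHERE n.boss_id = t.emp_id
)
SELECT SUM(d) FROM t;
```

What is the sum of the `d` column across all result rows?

Base: emp_id=3 (Alice) at d 0.
Iteration 1: rows with boss_id in {3} -> Omar (id 5, d 1), Yara (id 6, d 1).
Iteration 2: rows with boss_id in {5,6} -> Nina (id 8, d 2), Bob (id 9, d 2).
Iteration 3: rows with boss_id in {8,9} -> Dave (id 11, d 3).
Iteration 4: no rows with boss_id in {11}; recursion stops.
SUM(d) = 0 + 1 + 1 + 2 + 2 + 3 = 9.

9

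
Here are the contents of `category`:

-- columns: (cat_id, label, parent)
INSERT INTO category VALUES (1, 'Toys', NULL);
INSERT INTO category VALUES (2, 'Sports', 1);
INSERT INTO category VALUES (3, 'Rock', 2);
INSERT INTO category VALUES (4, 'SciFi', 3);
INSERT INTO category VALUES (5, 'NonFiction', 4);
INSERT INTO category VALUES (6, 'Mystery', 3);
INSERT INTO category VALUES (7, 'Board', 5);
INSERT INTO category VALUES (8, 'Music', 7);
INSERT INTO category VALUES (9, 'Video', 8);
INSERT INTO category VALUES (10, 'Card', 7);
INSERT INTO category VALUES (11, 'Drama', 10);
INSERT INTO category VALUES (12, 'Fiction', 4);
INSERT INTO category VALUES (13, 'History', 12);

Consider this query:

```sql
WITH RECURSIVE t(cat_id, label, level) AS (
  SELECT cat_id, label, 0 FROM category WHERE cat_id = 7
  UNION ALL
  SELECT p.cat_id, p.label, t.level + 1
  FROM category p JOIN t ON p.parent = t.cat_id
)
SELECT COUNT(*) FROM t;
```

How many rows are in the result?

Base: cat_id=7 (Board) at level 0.
Iteration 1: rows with parent in {7} -> Music (id 8, level 1), Card (id 10, level 1).
Iteration 2: rows with parent in {8,10} -> Video (id 9, level 2), Drama (id 11, level 2).
Iteration 3: no rows with parent in {9,11}; recursion stops.
Total rows emitted: 5.

5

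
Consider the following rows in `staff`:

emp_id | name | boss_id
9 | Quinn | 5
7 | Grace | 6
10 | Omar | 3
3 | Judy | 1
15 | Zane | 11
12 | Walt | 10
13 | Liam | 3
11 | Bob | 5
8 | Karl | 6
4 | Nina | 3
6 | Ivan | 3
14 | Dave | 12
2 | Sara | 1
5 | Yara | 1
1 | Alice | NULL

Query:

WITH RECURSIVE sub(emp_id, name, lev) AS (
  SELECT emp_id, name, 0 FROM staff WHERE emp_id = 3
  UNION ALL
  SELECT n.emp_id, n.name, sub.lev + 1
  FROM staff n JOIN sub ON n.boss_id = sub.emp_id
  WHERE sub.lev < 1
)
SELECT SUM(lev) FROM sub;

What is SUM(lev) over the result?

Base: emp_id=3 (Judy) at lev 0.
Iteration 1: rows with boss_id in {3} -> Nina (id 4, lev 1), Ivan (id 6, lev 1), Omar (id 10, lev 1), Liam (id 13, lev 1).
Iteration 2: lev < 1 fails for all current rows; recursion stops.
SUM(lev) = 0 + 1 + 1 + 1 + 1 = 4.

4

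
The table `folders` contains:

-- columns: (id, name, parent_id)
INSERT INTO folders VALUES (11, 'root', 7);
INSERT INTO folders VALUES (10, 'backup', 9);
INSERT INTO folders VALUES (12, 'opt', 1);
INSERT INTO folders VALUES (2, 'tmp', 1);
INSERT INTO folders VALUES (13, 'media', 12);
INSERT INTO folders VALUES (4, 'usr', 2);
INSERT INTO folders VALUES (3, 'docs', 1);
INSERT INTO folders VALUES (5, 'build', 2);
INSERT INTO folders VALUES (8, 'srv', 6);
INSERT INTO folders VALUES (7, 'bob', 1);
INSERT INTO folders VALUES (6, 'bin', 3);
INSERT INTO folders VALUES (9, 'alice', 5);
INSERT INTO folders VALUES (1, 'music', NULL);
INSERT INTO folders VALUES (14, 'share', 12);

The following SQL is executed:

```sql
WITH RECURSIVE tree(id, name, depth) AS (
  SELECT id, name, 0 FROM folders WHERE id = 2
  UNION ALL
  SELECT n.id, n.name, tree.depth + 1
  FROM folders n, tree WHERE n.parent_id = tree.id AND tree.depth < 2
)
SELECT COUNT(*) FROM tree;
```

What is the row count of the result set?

4

Base: id=2 (tmp) at depth 0.
Iteration 1: rows with parent_id in {2} -> usr (id 4, depth 1), build (id 5, depth 1).
Iteration 2: rows with parent_id in {4,5} -> alice (id 9, depth 2).
Iteration 3: depth < 2 fails for all current rows; recursion stops.
Total rows emitted: 4.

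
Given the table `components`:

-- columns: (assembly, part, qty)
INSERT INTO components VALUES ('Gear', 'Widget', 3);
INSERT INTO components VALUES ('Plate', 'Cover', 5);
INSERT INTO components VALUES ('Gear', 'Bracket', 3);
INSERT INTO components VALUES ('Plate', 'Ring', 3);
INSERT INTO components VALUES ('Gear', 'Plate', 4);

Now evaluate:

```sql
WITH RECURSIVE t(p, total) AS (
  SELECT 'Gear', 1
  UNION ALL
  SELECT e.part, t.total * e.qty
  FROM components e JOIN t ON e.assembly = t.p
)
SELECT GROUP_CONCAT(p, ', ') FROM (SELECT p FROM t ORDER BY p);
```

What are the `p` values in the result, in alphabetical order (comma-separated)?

Bracket, Cover, Gear, Plate, Ring, Widget

Base: (Gear, total=1).
Iteration 1: components of {Gear} -> Bracket = 1*3 = 3, Plate = 1*4 = 4, Widget = 1*3 = 3.
Iteration 2: components of {Bracket,Plate,Widget} -> Cover = 4*5 = 20, Ring = 4*3 = 12.
Iteration 3: no further components; recursion stops.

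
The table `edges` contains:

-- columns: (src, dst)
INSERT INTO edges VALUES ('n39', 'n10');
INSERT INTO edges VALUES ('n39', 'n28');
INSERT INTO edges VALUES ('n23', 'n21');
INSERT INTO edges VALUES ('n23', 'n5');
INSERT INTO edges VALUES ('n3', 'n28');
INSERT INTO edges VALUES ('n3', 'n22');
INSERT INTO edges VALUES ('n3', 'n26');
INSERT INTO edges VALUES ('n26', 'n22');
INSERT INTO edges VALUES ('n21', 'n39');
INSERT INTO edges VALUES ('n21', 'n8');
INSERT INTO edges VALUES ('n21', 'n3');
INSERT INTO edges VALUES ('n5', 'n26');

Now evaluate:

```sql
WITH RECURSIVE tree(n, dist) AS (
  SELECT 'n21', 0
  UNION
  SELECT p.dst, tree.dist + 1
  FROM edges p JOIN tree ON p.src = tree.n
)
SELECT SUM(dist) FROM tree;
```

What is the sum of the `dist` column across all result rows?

Base: (n21, dist=0).
Iteration 1: edges from {n21} -> (n3, dist=1), (n39, dist=1), (n8, dist=1).
Iteration 2: edges from {n3,n39,n8} -> (n10, dist=2), (n22, dist=2), (n26, dist=2), (n28, dist=2). [UNION drops 1 duplicate row(s)]
Iteration 3: edges from {n10,n22,n26,n28} -> (n22, dist=3).
Iteration 4: no outgoing edges from {n22}; recursion stops.
SUM(dist) = 0 + 1 + 1 + 1 + 2 + 2 + 2 + 2 + 3 = 14.

14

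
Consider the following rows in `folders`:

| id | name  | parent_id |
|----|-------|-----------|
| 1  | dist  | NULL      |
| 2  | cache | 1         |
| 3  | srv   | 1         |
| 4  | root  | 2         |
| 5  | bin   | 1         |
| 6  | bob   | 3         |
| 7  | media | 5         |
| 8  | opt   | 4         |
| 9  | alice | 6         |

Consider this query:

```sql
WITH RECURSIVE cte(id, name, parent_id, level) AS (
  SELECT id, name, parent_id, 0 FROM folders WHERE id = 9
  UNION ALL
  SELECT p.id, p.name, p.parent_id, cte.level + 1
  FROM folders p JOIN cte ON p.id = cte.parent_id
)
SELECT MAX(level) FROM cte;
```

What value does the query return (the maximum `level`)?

Base: id=9 (alice), parent_id=6, level 0.
Iteration 1: join on id=6 -> bob (id 6, parent_id=3, level 1).
Iteration 2: join on id=3 -> srv (id 3, parent_id=1, level 2).
Iteration 3: join on id=1 -> dist (id 1, parent_id=NULL, level 3).
Iteration 4: parent_id is NULL; no match; recursion stops.
level values: 0, 1, 2, 3; the maximum is 3.

3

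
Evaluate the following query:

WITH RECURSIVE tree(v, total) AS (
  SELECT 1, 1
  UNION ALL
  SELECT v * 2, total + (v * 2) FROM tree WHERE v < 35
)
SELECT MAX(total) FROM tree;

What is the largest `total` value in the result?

127

Base: v=1, total=1.
Iteration 1: 1 < 35 holds -> v = 1 * 2 = 2, total = 1 + 2 = 3.
Iteration 2: 2 < 35 holds -> v = 2 * 2 = 4, total = 3 + 4 = 7.
Iteration 3: 4 < 35 holds -> v = 4 * 2 = 8, total = 7 + 8 = 15.
Iteration 4: 8 < 35 holds -> v = 8 * 2 = 16, total = 15 + 16 = 31.
Iteration 5: 16 < 35 holds -> v = 16 * 2 = 32, total = 31 + 32 = 63.
Iteration 6: 32 < 35 holds -> v = 32 * 2 = 64, total = 63 + 64 = 127.
Iteration 7: 64 < 35 fails; recursion stops.
total values: 1, 3, 7, 15, 31, 63, 127; the maximum is 127.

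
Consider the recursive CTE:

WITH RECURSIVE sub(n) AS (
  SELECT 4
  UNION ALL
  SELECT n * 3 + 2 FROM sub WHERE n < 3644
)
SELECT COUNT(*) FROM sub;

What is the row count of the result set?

7

Base: n=4.
Iteration 1: 4 < 3644 holds -> n = 4 * 3 + 2 = 14.
Iteration 2: 14 < 3644 holds -> n = 14 * 3 + 2 = 44.
Iteration 3: 44 < 3644 holds -> n = 44 * 3 + 2 = 134.
Iteration 4: 134 < 3644 holds -> n = 134 * 3 + 2 = 404.
Iteration 5: 404 < 3644 holds -> n = 404 * 3 + 2 = 1214.
Iteration 6: 1214 < 3644 holds -> n = 1214 * 3 + 2 = 3644.
Iteration 7: 3644 < 3644 fails; recursion stops.
Total rows emitted: 7.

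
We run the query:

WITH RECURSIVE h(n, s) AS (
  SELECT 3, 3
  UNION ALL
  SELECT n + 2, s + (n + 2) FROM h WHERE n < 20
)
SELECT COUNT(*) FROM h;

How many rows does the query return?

Base: n=3, s=3.
Iteration 1: 3 < 20 holds -> n = 3 + 2 = 5, s = 3 + 5 = 8.
Iteration 2: 5 < 20 holds -> n = 5 + 2 = 7, s = 8 + 7 = 15.
Iteration 3: 7 < 20 holds -> n = 7 + 2 = 9, s = 15 + 9 = 24.
Iteration 4: 9 < 20 holds -> n = 9 + 2 = 11, s = 24 + 11 = 35.
Iteration 5: 11 < 20 holds -> n = 11 + 2 = 13, s = 35 + 13 = 48.
Iteration 6: 13 < 20 holds -> n = 13 + 2 = 15, s = 48 + 15 = 63.
Iteration 7: 15 < 20 holds -> n = 15 + 2 = 17, s = 63 + 17 = 80.
Iteration 8: 17 < 20 holds -> n = 17 + 2 = 19, s = 80 + 19 = 99.
Iteration 9: 19 < 20 holds -> n = 19 + 2 = 21, s = 99 + 21 = 120.
Iteration 10: 21 < 20 fails; recursion stops.
Total rows emitted: 10.

10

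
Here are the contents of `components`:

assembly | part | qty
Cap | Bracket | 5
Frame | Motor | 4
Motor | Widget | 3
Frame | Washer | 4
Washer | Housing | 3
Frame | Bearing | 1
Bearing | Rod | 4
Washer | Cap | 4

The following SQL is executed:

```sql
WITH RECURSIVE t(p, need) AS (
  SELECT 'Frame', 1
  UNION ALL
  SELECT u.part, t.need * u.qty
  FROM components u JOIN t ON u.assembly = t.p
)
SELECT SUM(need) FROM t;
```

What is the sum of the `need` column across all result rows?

Base: (Frame, need=1).
Iteration 1: components of {Frame} -> Bearing = 1*1 = 1, Motor = 1*4 = 4, Washer = 1*4 = 4.
Iteration 2: components of {Bearing,Motor,Washer} -> Cap = 4*4 = 16, Housing = 4*3 = 12, Rod = 1*4 = 4, Widget = 4*3 = 12.
Iteration 3: components of {Cap,Housing,Rod,Widget} -> Bracket = 16*5 = 80.
Iteration 4: no further components; recursion stops.
SUM(need) = 1 + 1 + 4 + 4 + 4 + 16 + 12 + 12 + 80 = 134.

134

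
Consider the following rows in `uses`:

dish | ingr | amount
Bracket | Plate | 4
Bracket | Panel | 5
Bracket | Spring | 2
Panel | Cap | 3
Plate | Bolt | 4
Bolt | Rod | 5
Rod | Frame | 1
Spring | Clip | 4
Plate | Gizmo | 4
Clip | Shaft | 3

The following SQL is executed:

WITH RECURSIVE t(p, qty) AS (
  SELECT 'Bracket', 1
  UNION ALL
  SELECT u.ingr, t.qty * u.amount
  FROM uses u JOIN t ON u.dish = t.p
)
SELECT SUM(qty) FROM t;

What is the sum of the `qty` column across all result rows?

251

Base: (Bracket, qty=1).
Iteration 1: components of {Bracket} -> Panel = 1*5 = 5, Plate = 1*4 = 4, Spring = 1*2 = 2.
Iteration 2: components of {Panel,Plate,Spring} -> Bolt = 4*4 = 16, Cap = 5*3 = 15, Clip = 2*4 = 8, Gizmo = 4*4 = 16.
Iteration 3: components of {Bolt,Cap,Clip,Gizmo} -> Rod = 16*5 = 80, Shaft = 8*3 = 24.
Iteration 4: components of {Rod,Shaft} -> Frame = 80*1 = 80.
Iteration 5: no further components; recursion stops.
SUM(qty) = 1 + 4 + 5 + 2 + 16 + 16 + 15 + 8 + 80 + 24 + 80 = 251.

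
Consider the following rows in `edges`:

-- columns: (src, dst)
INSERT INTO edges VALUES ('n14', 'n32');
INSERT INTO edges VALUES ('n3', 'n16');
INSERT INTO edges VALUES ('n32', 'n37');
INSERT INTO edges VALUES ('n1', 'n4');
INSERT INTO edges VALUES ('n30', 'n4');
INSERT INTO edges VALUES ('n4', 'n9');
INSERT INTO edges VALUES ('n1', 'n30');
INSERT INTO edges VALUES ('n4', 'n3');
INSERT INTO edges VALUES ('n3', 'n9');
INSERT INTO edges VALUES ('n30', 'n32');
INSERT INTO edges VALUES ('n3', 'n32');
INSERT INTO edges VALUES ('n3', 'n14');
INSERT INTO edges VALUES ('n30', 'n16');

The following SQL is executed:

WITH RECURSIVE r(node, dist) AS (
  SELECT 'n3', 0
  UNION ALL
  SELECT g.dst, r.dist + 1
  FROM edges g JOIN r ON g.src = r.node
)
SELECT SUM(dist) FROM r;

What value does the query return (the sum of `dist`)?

Base: (n3, dist=0).
Iteration 1: edges from {n3} -> (n14, dist=1), (n16, dist=1), (n32, dist=1), (n9, dist=1).
Iteration 2: edges from {n14,n16,n32,n9} -> (n32, dist=2), (n37, dist=2).
Iteration 3: edges from {n32,n37} -> (n37, dist=3).
Iteration 4: no outgoing edges from {n37}; recursion stops.
SUM(dist) = 0 + 1 + 1 + 1 + 1 + 2 + 2 + 3 = 11.

11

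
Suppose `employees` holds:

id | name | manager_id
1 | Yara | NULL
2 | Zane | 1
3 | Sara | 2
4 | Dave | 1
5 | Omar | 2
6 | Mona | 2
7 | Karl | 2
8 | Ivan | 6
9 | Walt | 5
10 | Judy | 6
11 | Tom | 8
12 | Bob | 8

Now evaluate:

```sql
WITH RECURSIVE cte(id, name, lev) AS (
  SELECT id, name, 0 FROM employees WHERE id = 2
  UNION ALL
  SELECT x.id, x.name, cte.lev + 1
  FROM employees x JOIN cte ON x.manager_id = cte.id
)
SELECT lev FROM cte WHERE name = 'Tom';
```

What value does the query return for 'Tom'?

Base: id=2 (Zane) at lev 0.
Iteration 1: rows with manager_id in {2} -> Sara (id 3, lev 1), Omar (id 5, lev 1), Mona (id 6, lev 1), Karl (id 7, lev 1).
Iteration 2: rows with manager_id in {3,5,6,7} -> Ivan (id 8, lev 2), Walt (id 9, lev 2), Judy (id 10, lev 2).
Iteration 3: rows with manager_id in {8,9,10} -> Tom (id 11, lev 3), Bob (id 12, lev 3).
Iteration 4: no rows with manager_id in {11,12}; recursion stops.

3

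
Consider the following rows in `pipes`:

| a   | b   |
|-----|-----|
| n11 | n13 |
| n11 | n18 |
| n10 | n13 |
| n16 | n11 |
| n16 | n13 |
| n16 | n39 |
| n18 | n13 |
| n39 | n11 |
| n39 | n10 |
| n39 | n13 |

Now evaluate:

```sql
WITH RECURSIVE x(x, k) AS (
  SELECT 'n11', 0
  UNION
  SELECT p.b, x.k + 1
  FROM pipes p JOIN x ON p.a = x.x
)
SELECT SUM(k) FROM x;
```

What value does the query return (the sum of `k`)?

4

Base: (n11, k=0).
Iteration 1: edges from {n11} -> (n13, k=1), (n18, k=1).
Iteration 2: edges from {n13,n18} -> (n13, k=2).
Iteration 3: no outgoing edges from {n13}; recursion stops.
SUM(k) = 0 + 1 + 1 + 2 = 4.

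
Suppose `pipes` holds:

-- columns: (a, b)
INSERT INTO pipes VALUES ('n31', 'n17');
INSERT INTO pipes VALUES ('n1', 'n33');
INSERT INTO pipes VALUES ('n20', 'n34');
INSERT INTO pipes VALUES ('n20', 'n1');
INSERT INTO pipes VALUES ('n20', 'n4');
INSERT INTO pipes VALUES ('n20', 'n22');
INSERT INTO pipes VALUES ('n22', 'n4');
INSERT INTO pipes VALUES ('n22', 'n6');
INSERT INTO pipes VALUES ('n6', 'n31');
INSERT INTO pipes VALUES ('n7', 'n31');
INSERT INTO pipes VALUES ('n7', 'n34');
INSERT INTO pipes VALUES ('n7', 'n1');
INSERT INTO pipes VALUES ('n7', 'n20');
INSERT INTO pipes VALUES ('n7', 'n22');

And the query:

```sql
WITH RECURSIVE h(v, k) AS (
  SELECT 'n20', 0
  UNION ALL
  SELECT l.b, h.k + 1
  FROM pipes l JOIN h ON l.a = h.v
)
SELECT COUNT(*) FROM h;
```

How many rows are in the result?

Base: (n20, k=0).
Iteration 1: edges from {n20} -> (n1, k=1), (n22, k=1), (n34, k=1), (n4, k=1).
Iteration 2: edges from {n1,n22,n34,n4} -> (n33, k=2), (n4, k=2), (n6, k=2).
Iteration 3: edges from {n33,n4,n6} -> (n31, k=3).
Iteration 4: edges from {n31} -> (n17, k=4).
Iteration 5: no outgoing edges from {n17}; recursion stops.
Total rows emitted: 10.

10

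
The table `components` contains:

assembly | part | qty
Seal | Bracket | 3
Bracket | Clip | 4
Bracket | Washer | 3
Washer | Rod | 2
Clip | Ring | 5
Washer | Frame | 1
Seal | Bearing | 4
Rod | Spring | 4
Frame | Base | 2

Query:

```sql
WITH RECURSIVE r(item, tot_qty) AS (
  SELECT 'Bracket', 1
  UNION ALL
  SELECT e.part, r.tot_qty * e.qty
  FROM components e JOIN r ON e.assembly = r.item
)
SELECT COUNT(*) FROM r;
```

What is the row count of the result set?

8

Base: (Bracket, tot_qty=1).
Iteration 1: components of {Bracket} -> Clip = 1*4 = 4, Washer = 1*3 = 3.
Iteration 2: components of {Clip,Washer} -> Frame = 3*1 = 3, Ring = 4*5 = 20, Rod = 3*2 = 6.
Iteration 3: components of {Frame,Ring,Rod} -> Base = 3*2 = 6, Spring = 6*4 = 24.
Iteration 4: no further components; recursion stops.
Total rows emitted: 8.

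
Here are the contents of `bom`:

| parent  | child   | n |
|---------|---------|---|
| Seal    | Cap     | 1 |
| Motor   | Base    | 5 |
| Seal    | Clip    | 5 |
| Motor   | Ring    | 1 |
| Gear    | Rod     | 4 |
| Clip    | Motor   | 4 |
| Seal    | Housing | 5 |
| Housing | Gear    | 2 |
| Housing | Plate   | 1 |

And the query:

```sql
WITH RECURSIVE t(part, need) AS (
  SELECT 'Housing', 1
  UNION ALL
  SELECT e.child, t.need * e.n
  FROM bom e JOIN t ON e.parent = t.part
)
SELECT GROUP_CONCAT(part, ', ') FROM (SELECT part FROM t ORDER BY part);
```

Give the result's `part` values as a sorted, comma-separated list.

Base: (Housing, need=1).
Iteration 1: components of {Housing} -> Gear = 1*2 = 2, Plate = 1*1 = 1.
Iteration 2: components of {Gear,Plate} -> Rod = 2*4 = 8.
Iteration 3: no further components; recursion stops.

Gear, Housing, Plate, Rod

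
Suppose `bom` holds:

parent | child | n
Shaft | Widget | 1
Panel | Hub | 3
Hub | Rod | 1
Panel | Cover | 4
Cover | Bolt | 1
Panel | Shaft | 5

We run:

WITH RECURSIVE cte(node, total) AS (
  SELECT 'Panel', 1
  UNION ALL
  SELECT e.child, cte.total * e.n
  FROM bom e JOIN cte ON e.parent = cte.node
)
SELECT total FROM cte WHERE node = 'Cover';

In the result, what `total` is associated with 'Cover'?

4

Base: (Panel, total=1).
Iteration 1: components of {Panel} -> Cover = 1*4 = 4, Hub = 1*3 = 3, Shaft = 1*5 = 5.
Iteration 2: components of {Cover,Hub,Shaft} -> Bolt = 4*1 = 4, Rod = 3*1 = 3, Widget = 5*1 = 5.
Iteration 3: no further components; recursion stops.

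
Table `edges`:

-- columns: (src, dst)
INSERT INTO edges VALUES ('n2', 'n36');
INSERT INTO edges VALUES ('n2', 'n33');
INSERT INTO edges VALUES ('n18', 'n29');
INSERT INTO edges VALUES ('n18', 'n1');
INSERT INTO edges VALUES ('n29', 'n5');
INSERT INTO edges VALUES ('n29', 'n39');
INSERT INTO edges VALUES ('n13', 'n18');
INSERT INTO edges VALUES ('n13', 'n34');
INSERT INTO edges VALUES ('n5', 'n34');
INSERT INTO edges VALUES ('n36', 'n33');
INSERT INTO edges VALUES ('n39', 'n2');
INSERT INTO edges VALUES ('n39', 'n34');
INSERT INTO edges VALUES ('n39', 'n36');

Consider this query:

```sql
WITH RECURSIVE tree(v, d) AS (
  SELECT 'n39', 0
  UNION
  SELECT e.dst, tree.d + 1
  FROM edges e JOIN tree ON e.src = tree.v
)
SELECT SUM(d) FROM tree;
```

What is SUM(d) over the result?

Base: (n39, d=0).
Iteration 1: edges from {n39} -> (n2, d=1), (n34, d=1), (n36, d=1).
Iteration 2: edges from {n2,n34,n36} -> (n33, d=2), (n36, d=2). [UNION drops 1 duplicate row(s)]
Iteration 3: edges from {n33,n36} -> (n33, d=3).
Iteration 4: no outgoing edges from {n33}; recursion stops.
SUM(d) = 0 + 1 + 1 + 1 + 2 + 2 + 3 = 10.

10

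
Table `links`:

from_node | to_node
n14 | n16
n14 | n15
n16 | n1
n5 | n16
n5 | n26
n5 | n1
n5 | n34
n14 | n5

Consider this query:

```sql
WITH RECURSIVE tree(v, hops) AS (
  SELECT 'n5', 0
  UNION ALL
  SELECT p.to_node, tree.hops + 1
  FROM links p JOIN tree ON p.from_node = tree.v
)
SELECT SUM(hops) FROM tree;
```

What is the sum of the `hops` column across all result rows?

Base: (n5, hops=0).
Iteration 1: edges from {n5} -> (n1, hops=1), (n16, hops=1), (n26, hops=1), (n34, hops=1).
Iteration 2: edges from {n1,n16,n26,n34} -> (n1, hops=2).
Iteration 3: no outgoing edges from {n1}; recursion stops.
SUM(hops) = 0 + 1 + 1 + 1 + 1 + 2 = 6.

6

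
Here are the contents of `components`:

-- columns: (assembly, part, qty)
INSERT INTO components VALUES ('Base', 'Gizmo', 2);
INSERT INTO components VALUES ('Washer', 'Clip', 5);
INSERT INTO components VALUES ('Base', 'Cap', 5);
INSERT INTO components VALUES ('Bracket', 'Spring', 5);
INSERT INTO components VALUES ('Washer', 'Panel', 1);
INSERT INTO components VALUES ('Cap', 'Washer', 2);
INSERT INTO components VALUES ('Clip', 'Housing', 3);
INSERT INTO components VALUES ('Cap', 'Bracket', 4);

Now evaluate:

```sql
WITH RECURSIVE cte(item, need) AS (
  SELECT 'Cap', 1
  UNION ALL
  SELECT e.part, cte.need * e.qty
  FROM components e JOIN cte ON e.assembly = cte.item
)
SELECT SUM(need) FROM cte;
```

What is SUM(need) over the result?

69

Base: (Cap, need=1).
Iteration 1: components of {Cap} -> Bracket = 1*4 = 4, Washer = 1*2 = 2.
Iteration 2: components of {Bracket,Washer} -> Clip = 2*5 = 10, Panel = 2*1 = 2, Spring = 4*5 = 20.
Iteration 3: components of {Clip,Panel,Spring} -> Housing = 10*3 = 30.
Iteration 4: no further components; recursion stops.
SUM(need) = 1 + 4 + 2 + 20 + 2 + 10 + 30 = 69.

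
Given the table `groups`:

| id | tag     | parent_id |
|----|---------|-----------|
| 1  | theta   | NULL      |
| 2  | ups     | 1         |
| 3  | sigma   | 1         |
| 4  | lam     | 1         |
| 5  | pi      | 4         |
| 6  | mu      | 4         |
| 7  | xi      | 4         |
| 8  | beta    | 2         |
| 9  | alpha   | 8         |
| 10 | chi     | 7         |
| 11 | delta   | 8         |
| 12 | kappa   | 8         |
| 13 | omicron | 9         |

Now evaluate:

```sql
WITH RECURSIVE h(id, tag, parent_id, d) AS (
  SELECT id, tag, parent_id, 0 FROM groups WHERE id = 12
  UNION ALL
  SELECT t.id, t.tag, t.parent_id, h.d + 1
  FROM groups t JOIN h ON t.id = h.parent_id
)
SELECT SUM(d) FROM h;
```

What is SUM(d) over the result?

6

Base: id=12 (kappa), parent_id=8, d 0.
Iteration 1: join on id=8 -> beta (id 8, parent_id=2, d 1).
Iteration 2: join on id=2 -> ups (id 2, parent_id=1, d 2).
Iteration 3: join on id=1 -> theta (id 1, parent_id=NULL, d 3).
Iteration 4: parent_id is NULL; no match; recursion stops.
SUM(d) = 0 + 1 + 2 + 3 = 6.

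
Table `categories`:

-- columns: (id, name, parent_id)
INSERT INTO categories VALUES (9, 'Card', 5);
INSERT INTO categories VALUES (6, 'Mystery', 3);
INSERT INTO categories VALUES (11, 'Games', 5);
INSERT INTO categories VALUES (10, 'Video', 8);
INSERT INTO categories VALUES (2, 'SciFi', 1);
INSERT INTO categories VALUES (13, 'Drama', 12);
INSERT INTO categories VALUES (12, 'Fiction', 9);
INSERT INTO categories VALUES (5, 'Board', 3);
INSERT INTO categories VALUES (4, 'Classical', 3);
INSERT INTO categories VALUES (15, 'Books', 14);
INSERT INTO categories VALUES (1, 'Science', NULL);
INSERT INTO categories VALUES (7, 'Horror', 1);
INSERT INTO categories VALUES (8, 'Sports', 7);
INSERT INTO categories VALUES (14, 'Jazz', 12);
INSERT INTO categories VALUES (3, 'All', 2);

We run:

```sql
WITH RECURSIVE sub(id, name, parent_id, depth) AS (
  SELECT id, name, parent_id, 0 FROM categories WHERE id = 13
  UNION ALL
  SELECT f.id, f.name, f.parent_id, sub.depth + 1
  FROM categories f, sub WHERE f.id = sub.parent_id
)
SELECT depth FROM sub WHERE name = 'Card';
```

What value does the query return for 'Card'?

Base: id=13 (Drama), parent_id=12, depth 0.
Iteration 1: join on id=12 -> Fiction (id 12, parent_id=9, depth 1).
Iteration 2: join on id=9 -> Card (id 9, parent_id=5, depth 2).
Iteration 3: join on id=5 -> Board (id 5, parent_id=3, depth 3).
Iteration 4: join on id=3 -> All (id 3, parent_id=2, depth 4).
Iteration 5: join on id=2 -> SciFi (id 2, parent_id=1, depth 5).
Iteration 6: join on id=1 -> Science (id 1, parent_id=NULL, depth 6).
Iteration 7: parent_id is NULL; no match; recursion stops.

2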